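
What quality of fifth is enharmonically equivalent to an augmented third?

An augmented third spans 5 semitones.
A fifth spanning 5 semitones is doubly diminished (the perfect fifth is 7).

doubly diminished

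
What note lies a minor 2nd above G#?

A

G up a major second is A, so the target letter is A.
From G#, a minor second is 1 semitone up: A.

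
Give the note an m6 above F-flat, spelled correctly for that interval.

Dbb

F up a major sixth is D, so the target letter is D.
From Fb, a minor sixth is 8 semitones up: Dbb.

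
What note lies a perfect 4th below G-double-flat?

Dbb

A fourth below G lands on the letter D.
A perfect fourth spans 5 semitones, so Gbb moves to pitch class 0. On the letter D that is Dbb.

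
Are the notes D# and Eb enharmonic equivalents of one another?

Yes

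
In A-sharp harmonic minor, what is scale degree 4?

The A# harmonic minor scale runs A# B# C# D# E# F# G##.
Degree 4 is D#.

D#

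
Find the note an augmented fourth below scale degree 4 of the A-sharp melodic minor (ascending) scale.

Scale degree 4 of A# melodic minor (ascending) is D#.
An augmented fourth (6 semitones) below D# lands on the letter A, giving A.

A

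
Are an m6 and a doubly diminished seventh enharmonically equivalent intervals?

Yes

A minor sixth spans 8 semitones; a doubly diminished seventh spans 8.
They are enharmonically equivalent.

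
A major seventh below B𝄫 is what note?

Cbb

A seventh below B lands on the letter C.
A major seventh spans 11 semitones, so Bbb moves to pitch class 10. On the letter C that is Cbb.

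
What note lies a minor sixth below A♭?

C

A sixth below A lands on the letter C.
A minor sixth spans 8 semitones, so Ab moves to pitch class 0. On the letter C that is C.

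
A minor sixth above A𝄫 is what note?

A sixth above A lands on the letter F.
A minor sixth spans 8 semitones, so Abb moves to pitch class 3. On the letter F that is Fbb.

Fbb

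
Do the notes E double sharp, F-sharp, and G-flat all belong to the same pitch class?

E## = pitch class 6 and F# = pitch class 6 and Gb = pitch class 6 — the same pitch class, so they are enharmonic equivalents.

Yes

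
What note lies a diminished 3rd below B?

A third below B lands on the letter G.
A diminished third spans 2 semitones, so B moves to pitch class 9. On the letter G that is G##.

G##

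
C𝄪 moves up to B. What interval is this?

diminished seventh

The letter names run C→B, a span of 6 letter steps, so the interval is some kind of seventh.
C## to B is 9 semitones. A major seventh is 11, so 9 makes it diminished.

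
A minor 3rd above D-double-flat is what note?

Fbb

D up a major third is F#, so the target letter is F.
From Dbb, a minor third is 3 semitones up: Fbb.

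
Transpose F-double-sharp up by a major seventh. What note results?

A seventh above F lands on the letter E.
A major seventh spans 11 semitones, so F## moves to pitch class 6. On the letter E that is E##.

E##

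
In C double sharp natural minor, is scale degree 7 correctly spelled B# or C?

B#

Each scale degree takes a distinct letter name. Degree 7 of a scale on C must use the letter B.
B# and C are enharmonically the same pitch, but only B# uses the letter B, so it is the correct spelling here.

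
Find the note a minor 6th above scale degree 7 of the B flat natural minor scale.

Fb

Scale degree 7 of Bb natural minor is Ab.
A minor sixth (8 semitones) above Ab lands on the letter F, giving Fb.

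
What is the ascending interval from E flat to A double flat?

Counting letters E–F–G–A gives a fourth.
Eb→Abb = 4 semitones, 1 narrower than the perfect fourth (5), so diminished.

diminished fourth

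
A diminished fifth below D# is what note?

A fifth below D lands on the letter G.
A diminished fifth spans 6 semitones, so D# moves to pitch class 9. On the letter G that is G##.

G##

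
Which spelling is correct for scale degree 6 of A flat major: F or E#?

Each scale degree takes a distinct letter name. Degree 6 of a scale on A must use the letter F.
F and E# are enharmonically the same pitch, but only F uses the letter F, so it is the correct spelling here.

F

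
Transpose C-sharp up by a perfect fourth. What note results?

F#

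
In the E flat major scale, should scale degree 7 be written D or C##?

D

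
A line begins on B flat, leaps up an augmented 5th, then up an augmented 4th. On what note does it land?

B#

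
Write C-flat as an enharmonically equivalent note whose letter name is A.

Plain A sits 2 semitones below Cb, so on the letter A the same pitch needs a double sharp: A##.

A##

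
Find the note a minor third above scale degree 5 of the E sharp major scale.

Scale degree 5 of E# major is B#.
A minor third (3 semitones) above B# lands on the letter D, giving D#.

D#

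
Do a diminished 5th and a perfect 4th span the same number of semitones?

A diminished fifth spans 6 semitones; a perfect fourth spans 5.
The spans differ, so they are not enharmonic equivalents.

No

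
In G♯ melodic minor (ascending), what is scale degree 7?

Degree 7 takes the letter 6 steps above G, which is F.
In melodic minor (ascending), degree 7 sits 11 semitones above the tonic. G# + 11 semitones is pitch class 7, spelled on F as F##.

F##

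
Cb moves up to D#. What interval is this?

Counting letters C–D gives a second.
Cb→D# = 4 semitones, 2 wider than the major second (2), so doubly augmented.

doubly augmented second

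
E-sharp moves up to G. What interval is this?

diminished third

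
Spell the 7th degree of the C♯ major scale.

B#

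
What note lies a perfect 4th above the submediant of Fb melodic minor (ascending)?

Gb

The submediant of Fb melodic minor (ascending) is Db.
A perfect fourth (5 semitones) above Db lands on the letter G, giving Gb.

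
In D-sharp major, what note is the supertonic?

Degree 2 takes the letter 1 step above D, which is E.
In major, degree 2 sits 2 semitones above the tonic. D# + 2 semitones is pitch class 5, spelled on E as E#.

E#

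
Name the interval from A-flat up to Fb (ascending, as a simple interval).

minor sixth

Counting letters A–B–C–D–E–F gives a sixth.
Ab→Fb = 8 semitones, 1 narrower than the major sixth (9), so minor.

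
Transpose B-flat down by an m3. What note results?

G

A third below B lands on the letter G.
A minor third spans 3 semitones, so Bb moves to pitch class 7. On the letter G that is G.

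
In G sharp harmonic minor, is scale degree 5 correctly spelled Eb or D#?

Each scale degree takes a distinct letter name. Degree 5 of a scale on G must use the letter D.
D# and Eb are enharmonically the same pitch, but only D# uses the letter D, so it is the correct spelling here.

D#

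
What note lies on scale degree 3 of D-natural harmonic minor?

Degree 3 takes the letter 2 steps above D, which is F.
In harmonic minor, degree 3 sits 3 semitones above the tonic. D + 3 semitones is pitch class 5, spelled on F as F.

F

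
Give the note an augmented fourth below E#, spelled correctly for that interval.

A fourth below E lands on the letter B.
An augmented fourth spans 6 semitones, so E# moves to pitch class 11. On the letter B that is B.

B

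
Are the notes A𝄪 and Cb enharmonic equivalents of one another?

Yes

A## is pitch class 11; Cb is pitch class 11.
All spellings map to pitch class 11, so they are enharmonically equivalent.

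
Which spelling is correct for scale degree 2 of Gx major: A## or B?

Each scale degree takes a distinct letter name. Degree 2 of a scale on G must use the letter A.
A## and B are enharmonically the same pitch, but only A## uses the letter A, so it is the correct spelling here.

A##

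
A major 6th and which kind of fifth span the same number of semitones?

doubly augmented

A major sixth spans 9 semitones.
A fifth spanning 9 semitones is doubly augmented (the perfect fifth is 7).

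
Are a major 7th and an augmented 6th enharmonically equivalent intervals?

No

A major seventh spans 11 semitones; an augmented sixth spans 10.
The spans differ, so they are not enharmonic equivalents.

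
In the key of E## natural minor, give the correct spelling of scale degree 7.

Degree 7 takes the letter 6 steps above E, which is D.
In natural minor, degree 7 sits 10 semitones above the tonic. E## + 10 semitones is pitch class 4, spelled on D as D##.

D##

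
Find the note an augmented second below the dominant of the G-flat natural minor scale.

The dominant of Gb natural minor is Db.
An augmented second (3 semitones) below Db lands on the letter C, giving Cbb.

Cbb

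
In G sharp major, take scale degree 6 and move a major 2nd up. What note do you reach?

Scale degree 6 of G# major is E#.
A major second (2 semitones) above E# lands on the letter F, giving F##.

F##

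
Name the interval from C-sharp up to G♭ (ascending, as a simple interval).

doubly diminished fifth

Counting letters C–D–E–F–G gives a fifth.
C#→Gb = 5 semitones, 2 narrower than the perfect fifth (7), so doubly diminished.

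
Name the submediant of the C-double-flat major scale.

Abb

Degree 6 takes the letter 5 steps above C, which is A.
In major, degree 6 sits 9 semitones above the tonic. Cbb + 9 semitones is pitch class 7, spelled on A as Abb.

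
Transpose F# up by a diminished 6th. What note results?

Db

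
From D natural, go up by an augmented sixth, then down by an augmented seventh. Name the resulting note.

C

An augmented sixth up from D is B# (letter B, 10 semitones up).
An augmented seventh down from B# is C (letter C, 12 semitones down).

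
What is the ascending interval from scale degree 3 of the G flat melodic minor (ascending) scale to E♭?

Scale degree 3 of Gb melodic minor (ascending) is Bbb.
Bbb up to Eb: letters B→E make it a fourth; 6 semitones makes it augmented.

augmented fourth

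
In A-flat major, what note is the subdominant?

Db

Degree 4 takes the letter 3 steps above A, which is D.
In major, degree 4 sits 5 semitones above the tonic. Ab + 5 semitones is pitch class 1, spelled on D as Db.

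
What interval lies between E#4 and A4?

Counting letters E–F–G–A gives a fourth.
E#→A = 4 semitones, 1 narrower than the perfect fourth (5), so diminished.

diminished fourth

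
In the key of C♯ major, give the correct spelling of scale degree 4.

F#

Degree 4 takes the letter 3 steps above C, which is F.
In major, degree 4 sits 5 semitones above the tonic. C# + 5 semitones is pitch class 6, spelled on F as F#.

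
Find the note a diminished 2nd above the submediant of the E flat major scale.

The submediant of Eb major is C.
A diminished second (0 semitones) above C lands on the letter D, giving Dbb.

Dbb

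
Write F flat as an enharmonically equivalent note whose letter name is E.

E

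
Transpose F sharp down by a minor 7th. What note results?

G#

F down a major seventh is Gb, so the target letter is G.
From F#, a minor seventh is 10 semitones down: G#.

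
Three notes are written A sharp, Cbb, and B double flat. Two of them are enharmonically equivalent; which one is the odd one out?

Bbb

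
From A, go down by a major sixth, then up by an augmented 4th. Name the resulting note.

F#

A major sixth down from A is C (letter C, 9 semitones down).
An augmented fourth up from C is F# (letter F, 6 semitones up).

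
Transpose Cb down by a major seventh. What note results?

A seventh below C lands on the letter D.
A major seventh spans 11 semitones, so Cb moves to pitch class 0. On the letter D that is Dbb.

Dbb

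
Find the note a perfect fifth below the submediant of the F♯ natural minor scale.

The submediant of F# natural minor is D.
A perfect fifth (7 semitones) below D lands on the letter G, giving G.

G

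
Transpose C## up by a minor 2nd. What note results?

C up a major second is D, so the target letter is D.
From C##, a minor second is 1 semitone up: D#.

D#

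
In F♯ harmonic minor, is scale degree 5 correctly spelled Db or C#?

C#

Each scale degree takes a distinct letter name. Degree 5 of a scale on F must use the letter C.
C# and Db are enharmonically the same pitch, but only C# uses the letter C, so it is the correct spelling here.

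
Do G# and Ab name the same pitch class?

Yes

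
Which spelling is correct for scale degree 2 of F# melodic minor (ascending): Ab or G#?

Each scale degree takes a distinct letter name. Degree 2 of a scale on F must use the letter G.
G# and Ab are enharmonically the same pitch, but only G# uses the letter G, so it is the correct spelling here.

G#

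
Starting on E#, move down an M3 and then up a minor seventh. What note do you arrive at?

B

A major third down from E# is C# (letter C, 4 semitones down).
A minor seventh up from C# is B (letter B, 10 semitones up).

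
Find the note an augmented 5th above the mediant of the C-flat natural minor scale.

Bb

The mediant of Cb natural minor is Ebb.
An augmented fifth (8 semitones) above Ebb lands on the letter B, giving Bb.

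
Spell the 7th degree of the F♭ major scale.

The Fb major scale runs Fb Gb Ab Bbb Cb Db Eb.
Degree 7 is Eb.

Eb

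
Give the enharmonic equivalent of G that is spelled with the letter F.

Plain F sits 2 semitones below G, so on the letter F the same pitch needs a double sharp: F##.

F##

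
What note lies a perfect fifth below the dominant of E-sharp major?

E#

The dominant of E# major is B#.
A perfect fifth (7 semitones) below B# lands on the letter E, giving E#.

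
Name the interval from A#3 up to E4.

Counting letters A–B–C–D–E gives a fifth.
A#→E = 6 semitones, 1 narrower than the perfect fifth (7), so diminished.

diminished fifth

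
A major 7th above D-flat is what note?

C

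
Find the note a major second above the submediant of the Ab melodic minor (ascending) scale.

The submediant of Ab melodic minor (ascending) is F.
A major second (2 semitones) above F lands on the letter G, giving G.

G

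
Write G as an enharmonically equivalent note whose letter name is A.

Abb

Plain A sits 2 semitones above G, so on the letter A the same pitch needs a double flat: Abb.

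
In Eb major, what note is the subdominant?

Ab

The Eb major scale runs Eb F G Ab Bb C D.
Degree 4 is Ab.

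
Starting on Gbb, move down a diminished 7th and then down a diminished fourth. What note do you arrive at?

A diminished seventh down from Gbb is Ab (letter A, 9 semitones down).
A diminished fourth down from Ab is E (letter E, 4 semitones down).

E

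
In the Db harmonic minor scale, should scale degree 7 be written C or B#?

Each scale degree takes a distinct letter name. Degree 7 of a scale on D must use the letter C.
C and B# are enharmonically the same pitch, but only C uses the letter C, so it is the correct spelling here.

C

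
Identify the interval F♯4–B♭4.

The letter names run F→B, a span of 3 letter steps, so the interval is some kind of fourth.
F# to Bb is 4 semitones. A perfect fourth is 5, so 4 makes it diminished.

diminished fourth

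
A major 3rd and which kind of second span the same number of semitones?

doubly augmented

A major third spans 4 semitones.
A second spanning 4 semitones is doubly augmented (the major second is 2).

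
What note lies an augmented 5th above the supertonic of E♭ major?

The supertonic of Eb major is F.
An augmented fifth (8 semitones) above F lands on the letter C, giving C#.

C#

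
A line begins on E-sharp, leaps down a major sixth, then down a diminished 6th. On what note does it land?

A major sixth down from E# is G# (letter G, 9 semitones down).
A diminished sixth down from G# is B## (letter B, 7 semitones down).

B##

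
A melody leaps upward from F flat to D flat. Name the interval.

The letter names run F→D, a span of 5 letter steps, so the interval is some kind of sixth.
Fb to Db is 9 semitones. A major sixth is 9, so 9 makes it major.

major sixth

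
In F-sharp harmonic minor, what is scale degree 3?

A

The F# harmonic minor scale runs F# G# A B C# D E#.
Degree 3 is A.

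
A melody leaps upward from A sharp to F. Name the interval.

Counting letters A–B–C–D–E–F gives a sixth.
A#→F = 7 semitones, 2 narrower than the major sixth (9), so diminished.

diminished sixth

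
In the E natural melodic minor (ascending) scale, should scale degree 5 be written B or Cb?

Each scale degree takes a distinct letter name. Degree 5 of a scale on E must use the letter B.
B and Cb are enharmonically the same pitch, but only B uses the letter B, so it is the correct spelling here.

B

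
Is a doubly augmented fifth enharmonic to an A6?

No

A doubly augmented fifth spans 9 semitones; an augmented sixth spans 10.
The spans differ, so they are not enharmonic equivalents.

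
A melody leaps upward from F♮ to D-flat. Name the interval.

minor sixth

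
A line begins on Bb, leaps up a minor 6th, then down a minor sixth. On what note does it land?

A minor sixth up from Bb is Gb (letter G, 8 semitones up).
A minor sixth down from Gb is Bb (letter B, 8 semitones down).

Bb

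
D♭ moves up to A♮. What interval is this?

augmented fifth

The letter names run D→A, a span of 4 letter steps, so the interval is some kind of fifth.
Db to A is 8 semitones. A perfect fifth is 7, so 8 makes it augmented.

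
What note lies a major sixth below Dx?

D down a major sixth is F, so the target letter is F.
From D##, a major sixth is 9 semitones down: F##.

F##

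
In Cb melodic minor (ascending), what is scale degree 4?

The Cb melodic minor (ascending) scale runs Cb Db Ebb Fb Gb Ab Bb.
Degree 4 is Fb.

Fb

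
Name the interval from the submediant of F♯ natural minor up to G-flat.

The submediant of F# natural minor is D.
D up to Gb: letters D→G make it a fourth; 4 semitones makes it diminished.

diminished fourth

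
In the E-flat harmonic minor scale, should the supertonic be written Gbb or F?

F

Each scale degree takes a distinct letter name. Degree 2 of a scale on E must use the letter F.
F and Gbb are enharmonically the same pitch, but only F uses the letter F, so it is the correct spelling here.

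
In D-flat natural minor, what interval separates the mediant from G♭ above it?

major second

The mediant of Db natural minor is Fb.
Fb up to Gb: letters F→G make it a second; 2 semitones makes it major.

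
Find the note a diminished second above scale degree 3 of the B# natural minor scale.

Eb

Scale degree 3 of B# natural minor is D#.
A diminished second (0 semitones) above D# lands on the letter E, giving Eb.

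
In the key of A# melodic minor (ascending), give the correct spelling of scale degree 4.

D#

Degree 4 takes the letter 3 steps above A, which is D.
In melodic minor (ascending), degree 4 sits 5 semitones above the tonic. A# + 5 semitones is pitch class 3, spelled on D as D#.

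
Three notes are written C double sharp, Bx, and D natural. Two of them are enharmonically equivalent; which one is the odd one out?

In 12-tone equal temperament, enharmonic equivalents share a pitch class. C## is pitch class 2; B## is pitch class 1; D is pitch class 2.
C## and D share pitch class 2, while B## is pitch class 1.

B##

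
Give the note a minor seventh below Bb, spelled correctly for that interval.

A seventh below B lands on the letter C.
A minor seventh spans 10 semitones, so Bb moves to pitch class 0. On the letter C that is C.

C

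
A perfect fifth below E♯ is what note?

E down a perfect fifth is A, so the target letter is A.
From E#, a perfect fifth is 7 semitones down: A#.

A#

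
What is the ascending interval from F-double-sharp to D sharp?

minor sixth

Counting letters F–G–A–B–C–D gives a sixth.
F##→D# = 8 semitones, 1 narrower than the major sixth (9), so minor.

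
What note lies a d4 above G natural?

A fourth above G lands on the letter C.
A diminished fourth spans 4 semitones, so G moves to pitch class 11. On the letter C that is Cb.

Cb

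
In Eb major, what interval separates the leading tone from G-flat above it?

diminished fourth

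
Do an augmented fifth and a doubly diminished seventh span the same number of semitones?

An augmented fifth spans 8 semitones; a doubly diminished seventh spans 8.
They are enharmonically equivalent.

Yes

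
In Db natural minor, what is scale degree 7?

Cb

Degree 7 takes the letter 6 steps above D, which is C.
In natural minor, degree 7 sits 10 semitones above the tonic. Db + 10 semitones is pitch class 11, spelled on C as Cb.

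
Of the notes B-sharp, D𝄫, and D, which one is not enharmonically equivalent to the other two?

In 12-tone equal temperament, enharmonic equivalents share a pitch class. B# is pitch class 0; Dbb is pitch class 0; D is pitch class 2.
B# and Dbb share pitch class 0, while D is pitch class 2.

D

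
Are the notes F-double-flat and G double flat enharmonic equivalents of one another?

No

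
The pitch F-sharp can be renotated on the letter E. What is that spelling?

F# is pitch class 6. The letter E alone is pitch class 4.
To reach pitch class 6 from E requires an offset of +2 semitones, i.e. double sharp: E##.

E##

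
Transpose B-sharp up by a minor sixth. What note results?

A sixth above B lands on the letter G.
A minor sixth spans 8 semitones, so B# moves to pitch class 8. On the letter G that is G#.

G#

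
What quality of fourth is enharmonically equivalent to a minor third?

A minor third spans 3 semitones.
A fourth spanning 3 semitones is doubly diminished (the perfect fourth is 5).

doubly diminished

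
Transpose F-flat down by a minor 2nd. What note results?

F down a major second is Eb, so the target letter is E.
From Fb, a minor second is 1 semitone down: Eb.

Eb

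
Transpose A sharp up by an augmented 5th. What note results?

A fifth above A lands on the letter E.
An augmented fifth spans 8 semitones, so A# moves to pitch class 6. On the letter E that is E##.

E##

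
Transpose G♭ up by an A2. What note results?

A

G up a major second is A, so the target letter is A.
From Gb, an augmented second is 3 semitones up: A.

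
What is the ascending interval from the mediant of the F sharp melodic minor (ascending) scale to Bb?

minor second

The mediant of F# melodic minor (ascending) is A.
A up to Bb: letters A→B make it a second; 1 semitone makes it minor.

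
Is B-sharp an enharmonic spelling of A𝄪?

B# is pitch class 0; A## is pitch class 11.
The pitch classes differ (0 vs. 11), so they are not enharmonic equivalents.

No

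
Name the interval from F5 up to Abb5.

The letter names run F→A, a span of 2 letter steps, so the interval is some kind of third.
F to Abb is 2 semitones. A major third is 4, so 2 makes it diminished.

diminished third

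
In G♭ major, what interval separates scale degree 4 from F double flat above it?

diminished fourth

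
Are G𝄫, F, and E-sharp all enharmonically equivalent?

Yes

Gbb is pitch class 5; F is pitch class 5; E# is pitch class 5.
All spellings map to pitch class 5, so they are enharmonically equivalent.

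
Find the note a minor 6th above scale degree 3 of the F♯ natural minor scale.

F

Scale degree 3 of F# natural minor is A.
A minor sixth (8 semitones) above A lands on the letter F, giving F.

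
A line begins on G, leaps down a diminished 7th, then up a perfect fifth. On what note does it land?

E#

A diminished seventh down from G is A# (letter A, 9 semitones down).
A perfect fifth up from A# is E# (letter E, 7 semitones up).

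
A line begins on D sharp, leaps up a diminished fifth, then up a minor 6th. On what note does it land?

F

A diminished fifth up from D# is A (letter A, 6 semitones up).
A minor sixth up from A is F (letter F, 8 semitones up).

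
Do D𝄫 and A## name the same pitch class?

Two spellings are enharmonically equivalent only if they share a pitch class.
Here Dbb → 0, A## → 11; 0 ≠ 11, so they are not.

No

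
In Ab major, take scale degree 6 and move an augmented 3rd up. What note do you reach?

A#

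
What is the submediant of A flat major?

F

The Ab major scale runs Ab Bb C Db Eb F G.
Degree 6 is F.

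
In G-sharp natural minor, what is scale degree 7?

F#

Degree 7 takes the letter 6 steps above G, which is F.
In natural minor, degree 7 sits 10 semitones above the tonic. G# + 10 semitones is pitch class 6, spelled on F as F#.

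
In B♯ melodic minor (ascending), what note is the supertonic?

The B# melodic minor (ascending) scale runs B# C## D# E# F## G## A##.
Degree 2 is C##.

C##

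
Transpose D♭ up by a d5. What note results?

Abb

D up a perfect fifth is A, so the target letter is A.
From Db, a diminished fifth is 6 semitones up: Abb.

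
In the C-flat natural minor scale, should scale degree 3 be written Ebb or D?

Ebb

Each scale degree takes a distinct letter name. Degree 3 of a scale on C must use the letter E.
Ebb and D are enharmonically the same pitch, but only Ebb uses the letter E, so it is the correct spelling here.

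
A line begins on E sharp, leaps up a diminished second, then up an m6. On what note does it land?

Db

A diminished second up from E# is F (letter F, 0 semitones up).
A minor sixth up from F is Db (letter D, 8 semitones up).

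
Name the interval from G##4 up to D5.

The letter names run G→D, a span of 4 letter steps, so the interval is some kind of fifth.
G## to D is 5 semitones. A perfect fifth is 7, so 5 makes it doubly diminished.

doubly diminished fifth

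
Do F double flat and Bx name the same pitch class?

No

Fbb is pitch class 3; B## is pitch class 1.
The pitch classes differ (3 vs. 1), so they are not enharmonic equivalents.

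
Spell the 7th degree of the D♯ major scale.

The D# major scale runs D# E# F## G# A# B# C##.
Degree 7 is C##.

C##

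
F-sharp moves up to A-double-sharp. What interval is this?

augmented third

The letter names run F→A, a span of 2 letter steps, so the interval is some kind of third.
F# to A## is 5 semitones. A major third is 4, so 5 makes it augmented.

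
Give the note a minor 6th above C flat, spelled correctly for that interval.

Abb

A sixth above C lands on the letter A.
A minor sixth spans 8 semitones, so Cb moves to pitch class 7. On the letter A that is Abb.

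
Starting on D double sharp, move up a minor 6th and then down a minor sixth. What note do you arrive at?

D##

A minor sixth up from D## is B# (letter B, 8 semitones up).
A minor sixth down from B# is D## (letter D, 8 semitones down).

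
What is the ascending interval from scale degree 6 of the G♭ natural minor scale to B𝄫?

perfect fifth

Scale degree 6 of Gb natural minor is Ebb.
Ebb up to Bbb: letters E→B make it a fifth; 7 semitones makes it perfect.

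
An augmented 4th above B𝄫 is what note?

A fourth above B lands on the letter E.
An augmented fourth spans 6 semitones, so Bbb moves to pitch class 3. On the letter E that is Eb.

Eb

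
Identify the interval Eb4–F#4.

augmented second

Counting letters E–F gives a second.
Eb→F# = 3 semitones, 1 wider than the major second (2), so augmented.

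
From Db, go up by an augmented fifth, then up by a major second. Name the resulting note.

An augmented fifth up from Db is A (letter A, 8 semitones up).
A major second up from A is B (letter B, 2 semitones up).

B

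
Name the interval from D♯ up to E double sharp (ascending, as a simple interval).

augmented second

The letter names run D→E, a span of 1 letter step, so the interval is some kind of second.
D# to E## is 3 semitones. A major second is 2, so 3 makes it augmented.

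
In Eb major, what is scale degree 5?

The Eb major scale runs Eb F G Ab Bb C D.
Degree 5 is Bb.

Bb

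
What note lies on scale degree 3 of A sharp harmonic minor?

C#

Degree 3 takes the letter 2 steps above A, which is C.
In harmonic minor, degree 3 sits 3 semitones above the tonic. A# + 3 semitones is pitch class 1, spelled on C as C#.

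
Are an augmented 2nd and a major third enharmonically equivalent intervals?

An augmented second spans 3 semitones; a major third spans 4.
The spans differ, so they are not enharmonic equivalents.

No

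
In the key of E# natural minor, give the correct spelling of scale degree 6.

C#

The E# natural minor scale runs E# F## G# A# B# C# D#.
Degree 6 is C#.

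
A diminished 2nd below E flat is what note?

A second below E lands on the letter D.
A diminished second spans 0 semitones, so Eb moves to pitch class 3. On the letter D that is D#.

D#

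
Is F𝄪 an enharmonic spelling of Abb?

Yes

F## = pitch class 7 and Abb = pitch class 7 — the same pitch class, so they are enharmonic equivalents.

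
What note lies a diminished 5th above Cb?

Gbb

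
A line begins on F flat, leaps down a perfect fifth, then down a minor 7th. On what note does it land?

Cb

A perfect fifth down from Fb is Bbb (letter B, 7 semitones down).
A minor seventh down from Bbb is Cb (letter C, 10 semitones down).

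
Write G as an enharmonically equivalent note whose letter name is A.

G is pitch class 7. The letter A alone is pitch class 9.
To reach pitch class 7 from A requires an offset of -2 semitones, i.e. double flat: Abb.

Abb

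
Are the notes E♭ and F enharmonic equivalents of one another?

No

Two spellings are enharmonically equivalent only if they share a pitch class.
Here Eb → 3, F → 5; 3 ≠ 5, so they are not.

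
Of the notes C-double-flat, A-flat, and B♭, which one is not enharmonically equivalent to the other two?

Ab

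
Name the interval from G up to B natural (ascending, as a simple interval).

Counting letters G–A–B gives a third.
G→B = 4 semitones, exactly the major third.

major third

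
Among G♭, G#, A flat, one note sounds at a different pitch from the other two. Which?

Gb

In 12-tone equal temperament, enharmonic equivalents share a pitch class. Gb is pitch class 6; G# is pitch class 8; Ab is pitch class 8.
G# and Ab share pitch class 8, while Gb is pitch class 6.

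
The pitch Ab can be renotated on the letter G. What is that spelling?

Plain G sits 1 semitone below Ab, so on the letter G the same pitch needs a sharp: G#.

G#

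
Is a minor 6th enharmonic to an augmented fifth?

A minor sixth spans 8 semitones; an augmented fifth spans 8.
They are enharmonically equivalent.

Yes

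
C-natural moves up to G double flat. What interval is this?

doubly diminished fifth

The letter names run C→G, a span of 4 letter steps, so the interval is some kind of fifth.
C to Gbb is 5 semitones. A perfect fifth is 7, so 5 makes it doubly diminished.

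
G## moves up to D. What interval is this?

doubly diminished fifth

The letter names run G→D, a span of 4 letter steps, so the interval is some kind of fifth.
G## to D is 5 semitones. A perfect fifth is 7, so 5 makes it doubly diminished.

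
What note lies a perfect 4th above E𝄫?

E up a perfect fourth is A, so the target letter is A.
From Ebb, a perfect fourth is 5 semitones up: Abb.

Abb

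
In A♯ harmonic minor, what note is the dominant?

E#

The A# harmonic minor scale runs A# B# C# D# E# F# G##.
Degree 5 is E#.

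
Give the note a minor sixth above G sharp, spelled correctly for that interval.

G up a major sixth is E, so the target letter is E.
From G#, a minor sixth is 8 semitones up: E.

E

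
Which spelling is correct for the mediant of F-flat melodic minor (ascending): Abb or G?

Each scale degree takes a distinct letter name. Degree 3 of a scale on F must use the letter A.
Abb and G are enharmonically the same pitch, but only Abb uses the letter A, so it is the correct spelling here.

Abb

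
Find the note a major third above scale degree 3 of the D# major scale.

A##

Scale degree 3 of D# major is F##.
A major third (4 semitones) above F## lands on the letter A, giving A##.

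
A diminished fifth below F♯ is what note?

A fifth below F lands on the letter B.
A diminished fifth spans 6 semitones, so F# moves to pitch class 0. On the letter B that is B#.

B#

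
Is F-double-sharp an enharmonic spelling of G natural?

Yes

F## is pitch class 7; G is pitch class 7.
All spellings map to pitch class 7, so they are enharmonically equivalent.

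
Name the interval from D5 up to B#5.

augmented sixth

The letter names run D→B, a span of 5 letter steps, so the interval is some kind of sixth.
D to B# is 10 semitones. A major sixth is 9, so 10 makes it augmented.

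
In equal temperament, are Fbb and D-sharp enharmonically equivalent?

Yes

Fbb is pitch class 3; D# is pitch class 3.
All spellings map to pitch class 3, so they are enharmonically equivalent.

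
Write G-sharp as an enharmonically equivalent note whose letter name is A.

Ab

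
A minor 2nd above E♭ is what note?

Fb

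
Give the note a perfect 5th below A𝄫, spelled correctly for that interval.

Dbb

A fifth below A lands on the letter D.
A perfect fifth spans 7 semitones, so Abb moves to pitch class 0. On the letter D that is Dbb.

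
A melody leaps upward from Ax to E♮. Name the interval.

doubly diminished fifth

The letter names run A→E, a span of 4 letter steps, so the interval is some kind of fifth.
A## to E is 5 semitones. A perfect fifth is 7, so 5 makes it doubly diminished.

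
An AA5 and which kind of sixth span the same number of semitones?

major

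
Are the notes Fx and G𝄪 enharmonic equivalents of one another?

No

F## is pitch class 7; G## is pitch class 9.
The pitch classes differ (7 vs. 9), so they are not enharmonic equivalents.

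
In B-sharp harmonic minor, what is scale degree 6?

G#

The B# harmonic minor scale runs B# C## D# E# F## G# A##.
Degree 6 is G#.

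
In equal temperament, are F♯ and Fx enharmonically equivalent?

Two spellings are enharmonically equivalent only if they share a pitch class.
Here F# → 6, F## → 7; 6 ≠ 7, so they are not.

No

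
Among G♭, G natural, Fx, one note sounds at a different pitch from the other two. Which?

Gb

In 12-tone equal temperament, enharmonic equivalents share a pitch class. Gb is pitch class 6; G is pitch class 7; F## is pitch class 7.
G and F## share pitch class 7, while Gb is pitch class 6.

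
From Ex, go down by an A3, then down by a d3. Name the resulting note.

A##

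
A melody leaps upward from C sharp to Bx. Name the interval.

augmented seventh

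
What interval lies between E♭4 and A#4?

doubly augmented fourth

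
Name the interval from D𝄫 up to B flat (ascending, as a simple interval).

augmented sixth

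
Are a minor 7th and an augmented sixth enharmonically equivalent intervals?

A minor seventh spans 10 semitones; an augmented sixth spans 10.
They are enharmonically equivalent.

Yes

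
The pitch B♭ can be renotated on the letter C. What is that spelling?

Cbb

Plain C sits 2 semitones above Bb, so on the letter C the same pitch needs a double flat: Cbb.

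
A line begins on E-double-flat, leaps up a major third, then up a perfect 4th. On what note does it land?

Cb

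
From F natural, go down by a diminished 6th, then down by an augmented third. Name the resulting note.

F

A diminished sixth down from F is A# (letter A, 7 semitones down).
An augmented third down from A# is F (letter F, 5 semitones down).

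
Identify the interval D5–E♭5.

minor second

The letter names run D→E, a span of 1 letter step, so the interval is some kind of second.
D to Eb is 1 semitone. A major second is 2, so 1 makes it minor.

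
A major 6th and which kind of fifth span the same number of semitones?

doubly augmented

A major sixth spans 9 semitones.
A fifth spanning 9 semitones is doubly augmented (the perfect fifth is 7).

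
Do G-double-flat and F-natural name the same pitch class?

Yes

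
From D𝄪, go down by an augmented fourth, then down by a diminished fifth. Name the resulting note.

An augmented fourth down from D## is A# (letter A, 6 semitones down).
A diminished fifth down from A# is D## (letter D, 6 semitones down).

D##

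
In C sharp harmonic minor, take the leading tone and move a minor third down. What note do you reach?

G##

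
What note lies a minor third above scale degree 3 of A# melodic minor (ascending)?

Scale degree 3 of A# melodic minor (ascending) is C#.
A minor third (3 semitones) above C# lands on the letter E, giving E.

E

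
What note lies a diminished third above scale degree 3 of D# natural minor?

Ab

Scale degree 3 of D# natural minor is F#.
A diminished third (2 semitones) above F# lands on the letter A, giving Ab.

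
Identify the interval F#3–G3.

The letter names run F→G, a span of 1 letter step, so the interval is some kind of second.
F# to G is 1 semitone. A major second is 2, so 1 makes it minor.

minor second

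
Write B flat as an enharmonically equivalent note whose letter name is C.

Bb is pitch class 10. The letter C alone is pitch class 0.
To reach pitch class 10 from C requires an offset of -2 semitones, i.e. double flat: Cbb.

Cbb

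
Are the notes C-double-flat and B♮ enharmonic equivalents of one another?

No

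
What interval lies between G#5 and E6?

minor sixth

Counting letters G–A–B–C–D–E gives a sixth.
G#→E = 8 semitones, 1 narrower than the major sixth (9), so minor.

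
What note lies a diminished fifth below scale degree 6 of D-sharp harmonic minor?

E#

Scale degree 6 of D# harmonic minor is B.
A diminished fifth (6 semitones) below B lands on the letter E, giving E#.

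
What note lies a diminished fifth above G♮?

Db

A fifth above G lands on the letter D.
A diminished fifth spans 6 semitones, so G moves to pitch class 1. On the letter D that is Db.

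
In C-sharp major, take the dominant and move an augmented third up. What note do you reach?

The dominant of C# major is G#.
An augmented third (5 semitones) above G# lands on the letter B, giving B##.

B##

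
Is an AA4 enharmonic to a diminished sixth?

Yes

A doubly augmented fourth spans 7 semitones; a diminished sixth spans 7.
They are enharmonically equivalent.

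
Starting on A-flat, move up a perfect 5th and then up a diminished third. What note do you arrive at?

Gbb

A perfect fifth up from Ab is Eb (letter E, 7 semitones up).
A diminished third up from Eb is Gbb (letter G, 2 semitones up).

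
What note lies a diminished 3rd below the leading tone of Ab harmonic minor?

E#

The leading tone of Ab harmonic minor is G.
A diminished third (2 semitones) below G lands on the letter E, giving E#.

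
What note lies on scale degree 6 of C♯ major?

The C# major scale runs C# D# E# F# G# A# B#.
Degree 6 is A#.

A#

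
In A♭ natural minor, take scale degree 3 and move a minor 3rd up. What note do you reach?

Ebb

Scale degree 3 of Ab natural minor is Cb.
A minor third (3 semitones) above Cb lands on the letter E, giving Ebb.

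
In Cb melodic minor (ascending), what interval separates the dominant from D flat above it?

perfect fifth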